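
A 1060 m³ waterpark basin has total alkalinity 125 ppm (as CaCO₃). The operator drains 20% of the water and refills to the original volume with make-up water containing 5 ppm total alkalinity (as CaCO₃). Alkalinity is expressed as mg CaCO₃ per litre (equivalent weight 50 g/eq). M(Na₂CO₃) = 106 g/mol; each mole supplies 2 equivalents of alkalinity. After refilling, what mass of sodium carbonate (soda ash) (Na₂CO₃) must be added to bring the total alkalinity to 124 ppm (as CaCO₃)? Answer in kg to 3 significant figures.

25.8 kg

Volume: 1060 m³ = 1,060,000 L.
After draining 20% and refilling: 125 × 0.80 + 5 × 0.20 = 101 ppm.
Deficit to target: 124 − 101 = 23 mg/L.
As CaCO₃: 23 mg/L × 1,060,000 L = 24,380 g; ÷ 50 g/eq ÷ 2 = 243.8 mol Na₂CO₃.
Mass: 243.8 × 106 = 25,840 g.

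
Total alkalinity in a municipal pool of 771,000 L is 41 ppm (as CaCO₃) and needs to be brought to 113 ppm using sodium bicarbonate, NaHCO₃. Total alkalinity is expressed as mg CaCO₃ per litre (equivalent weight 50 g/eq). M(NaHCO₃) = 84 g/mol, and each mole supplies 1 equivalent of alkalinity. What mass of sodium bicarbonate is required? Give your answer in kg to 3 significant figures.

Alkalinity to add: (113 − 41) = 72 mg/L as CaCO₃ × 771,000 L = 55,510 g as CaCO₃.
Equivalents: 55,510 g ÷ 50 g/eq = 1110 eq.
NaHCO₃ supplies 1 eq per mole → 1110 mol.
Mass: 1110 mol × 84 g/mol = 93,260 g.

93.3 kg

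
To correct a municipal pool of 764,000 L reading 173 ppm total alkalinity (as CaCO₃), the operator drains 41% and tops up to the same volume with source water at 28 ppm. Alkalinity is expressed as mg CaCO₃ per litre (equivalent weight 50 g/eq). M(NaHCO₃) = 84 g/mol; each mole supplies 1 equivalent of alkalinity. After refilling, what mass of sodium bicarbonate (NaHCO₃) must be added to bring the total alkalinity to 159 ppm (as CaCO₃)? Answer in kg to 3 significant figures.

58.3 kg

After draining 41% and refilling: 173 × 0.59 + 28 × 0.41 = 113.55 ppm.
Deficit to target: 159 − 113.55 = 45.45 mg/L.
As CaCO₃: 45.45 mg/L × 764,000 L = 34,720 g; ÷ 50 g/eq ÷ 1 = 694.5 mol NaHCO₃.
Mass: 694.5 × 84 = 58,340 g.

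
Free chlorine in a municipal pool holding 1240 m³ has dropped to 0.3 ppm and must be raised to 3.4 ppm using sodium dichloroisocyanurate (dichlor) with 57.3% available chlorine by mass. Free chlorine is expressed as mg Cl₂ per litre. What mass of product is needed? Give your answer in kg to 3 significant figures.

Volume: 1240 m³ = 1,240,000 L.
Chlorine deficit: 3.4 − 0.3 = 3.1 ppm = 3.1 mg/L as Cl₂.
Cl₂ equivalent needed: 3.1 mg/L × 1,240,000 L = 3,844,000 mg = 3844 g.
Product at 57.3% available chlorine: 3844 / 0.573 = 6709 g.

6.71 kg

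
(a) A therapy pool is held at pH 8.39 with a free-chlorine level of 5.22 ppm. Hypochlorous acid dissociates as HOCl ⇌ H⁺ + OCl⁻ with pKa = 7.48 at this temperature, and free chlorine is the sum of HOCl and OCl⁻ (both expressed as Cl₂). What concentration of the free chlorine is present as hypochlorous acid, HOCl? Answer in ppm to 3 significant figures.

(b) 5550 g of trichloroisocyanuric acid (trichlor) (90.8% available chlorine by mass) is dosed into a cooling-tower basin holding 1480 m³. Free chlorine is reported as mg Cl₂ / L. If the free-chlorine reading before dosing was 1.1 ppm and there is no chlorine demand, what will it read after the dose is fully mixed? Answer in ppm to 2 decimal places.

(a) 0.572 ppm; (b) 4.51 ppm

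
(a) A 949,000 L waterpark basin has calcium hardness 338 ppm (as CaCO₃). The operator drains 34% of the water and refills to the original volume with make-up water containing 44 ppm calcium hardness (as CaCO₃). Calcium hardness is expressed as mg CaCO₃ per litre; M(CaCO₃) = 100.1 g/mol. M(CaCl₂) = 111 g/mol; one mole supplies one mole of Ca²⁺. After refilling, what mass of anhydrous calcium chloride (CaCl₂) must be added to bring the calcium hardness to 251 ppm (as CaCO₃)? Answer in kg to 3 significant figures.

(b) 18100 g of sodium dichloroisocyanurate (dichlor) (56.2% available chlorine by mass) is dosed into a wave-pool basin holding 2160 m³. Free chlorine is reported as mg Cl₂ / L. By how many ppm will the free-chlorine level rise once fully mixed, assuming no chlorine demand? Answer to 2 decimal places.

(a) 13.6 kg; (b) 4.71 ppm

(a) After draining 34% and refilling: 338 × 0.66 + 44 × 0.34 = 238.04 ppm.
(a) Deficit to target: 251 − 238.04 = 12.96 mg/L.
(a) As CaCO₃: 12.96 mg/L × 949,000 L = 12,300 g; ÷ 100.1 = 122.9 mol Ca²⁺.
(a) Mass: 122.9 × 111 = 13,640 g.

(b) Volume: 2160 m³ = 2,160,000 L.
(b) Available chlorine delivered: 18,100 g × 0.562 = 10,170 g as Cl₂.
(b) Concentration rise: 10,170 g / 2,160,000 L = 4.709 mg/L = 4.71 ppm.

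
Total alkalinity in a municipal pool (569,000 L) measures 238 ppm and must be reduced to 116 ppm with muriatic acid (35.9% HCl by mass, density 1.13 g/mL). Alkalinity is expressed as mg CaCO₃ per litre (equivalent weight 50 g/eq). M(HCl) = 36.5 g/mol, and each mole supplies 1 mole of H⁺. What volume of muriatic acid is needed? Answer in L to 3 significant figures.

Alkalinity to neutralize: (238 − 116) = 122 mg/L as CaCO₃ × 569,000 L = 69,420 g as CaCO₃.
Equivalents of H⁺ required: 69,420 ÷ 50 g/eq = 1388 eq = 1388 mol HCl.
Mass of HCl: 1388 × 36.5 = 50,680 g.
Mass of 35.9% solution: 50,680 / 0.359 = 141,200 g.
Volume: 141,200 g ÷ 1.13 g/mL = 124,900 mL.

125 L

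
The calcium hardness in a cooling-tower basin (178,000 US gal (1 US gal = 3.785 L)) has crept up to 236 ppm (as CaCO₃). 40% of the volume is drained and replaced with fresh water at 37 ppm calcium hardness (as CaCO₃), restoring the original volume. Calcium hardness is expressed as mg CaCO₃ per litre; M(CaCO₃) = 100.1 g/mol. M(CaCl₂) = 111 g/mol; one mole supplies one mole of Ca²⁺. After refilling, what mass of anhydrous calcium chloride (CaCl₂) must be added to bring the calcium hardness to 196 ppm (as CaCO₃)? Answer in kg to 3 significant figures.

29.6 kg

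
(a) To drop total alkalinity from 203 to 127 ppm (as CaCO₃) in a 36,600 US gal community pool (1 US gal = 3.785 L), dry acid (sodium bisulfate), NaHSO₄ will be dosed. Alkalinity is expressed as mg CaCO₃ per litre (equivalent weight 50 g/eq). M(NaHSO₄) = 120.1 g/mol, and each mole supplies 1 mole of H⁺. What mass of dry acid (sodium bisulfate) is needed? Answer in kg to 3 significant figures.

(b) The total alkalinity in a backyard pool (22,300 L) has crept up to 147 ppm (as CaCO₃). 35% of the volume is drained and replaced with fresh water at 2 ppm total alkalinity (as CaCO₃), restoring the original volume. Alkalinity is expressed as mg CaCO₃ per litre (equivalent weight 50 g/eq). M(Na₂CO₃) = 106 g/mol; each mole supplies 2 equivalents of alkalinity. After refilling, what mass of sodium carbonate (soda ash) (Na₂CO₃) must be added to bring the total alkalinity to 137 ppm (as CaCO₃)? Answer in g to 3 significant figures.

(a) Volume: 36,600 US gal × 3.785 L/gal = 138,531 L.
(a) Alkalinity to neutralize: (203 − 127) = 76 mg/L as CaCO₃ × 138,531 L = 10,530 g as CaCO₃.
(a) Equivalents of H⁺ required: 10,530 ÷ 50 g/eq = 210.6 eq = 210.6 mol NaHSO₄.
(a) Mass of NaHSO₄: 210.6 × 120.1 = 25,290 g.

(b) After draining 35% and refilling: 147 × 0.65 + 2 × 0.35 = 96.25 ppm.
(b) Deficit to target: 137 − 96.25 = 40.75 mg/L.
(b) As CaCO₃: 40.75 mg/L × 22,300 L = 908.7 g; ÷ 50 g/eq ÷ 2 = 9.087 mol Na₂CO₃.
(b) Mass: 9.087 × 106 = 963.2 g.

(a) 25.3 kg; (b) 963 g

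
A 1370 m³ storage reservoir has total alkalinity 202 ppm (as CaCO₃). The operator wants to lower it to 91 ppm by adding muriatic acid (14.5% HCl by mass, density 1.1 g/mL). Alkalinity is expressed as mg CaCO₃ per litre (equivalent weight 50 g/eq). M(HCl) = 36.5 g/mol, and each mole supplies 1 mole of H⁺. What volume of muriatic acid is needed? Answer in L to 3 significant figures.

Volume: 1370 m³ = 1,370,000 L.
Alkalinity to neutralize: (202 − 91) = 111 mg/L as CaCO₃ × 1,370,000 L = 152,100 g as CaCO₃.
Equivalents of H⁺ required: 152,100 ÷ 50 g/eq = 3041 eq = 3041 mol HCl.
Mass of HCl: 3041 × 36.5 = 111,000 g.
Mass of 14.5% solution: 111,000 / 0.145 = 765,600 g.
Volume: 765,600 g ÷ 1.1 g/mL = 696,000 mL.

696 L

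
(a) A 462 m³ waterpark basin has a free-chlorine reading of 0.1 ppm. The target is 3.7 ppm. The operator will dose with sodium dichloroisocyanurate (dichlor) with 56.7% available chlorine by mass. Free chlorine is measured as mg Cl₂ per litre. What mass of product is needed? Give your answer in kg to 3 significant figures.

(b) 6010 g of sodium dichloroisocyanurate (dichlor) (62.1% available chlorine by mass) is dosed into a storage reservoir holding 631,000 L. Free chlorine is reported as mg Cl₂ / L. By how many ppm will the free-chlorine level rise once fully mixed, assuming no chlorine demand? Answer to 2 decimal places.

(a) 2.93 kg; (b) 5.91 ppm

(a) Volume: 462 m³ = 462,000 L.
(a) Chlorine deficit: 3.7 − 0.1 = 3.6 ppm = 3.6 mg/L as Cl₂.
(a) Cl₂ equivalent needed: 3.6 mg/L × 462,000 L = 1,663,000 mg = 1663 g.
(a) Product at 56.7% available chlorine: 1663 / 0.567 = 2933 g.

(b) Available chlorine delivered: 6010 g × 0.621 = 3732 g as Cl₂.
(b) Concentration rise: 3732 g / 631,000 L = 5.915 mg/L = 5.91 ppm.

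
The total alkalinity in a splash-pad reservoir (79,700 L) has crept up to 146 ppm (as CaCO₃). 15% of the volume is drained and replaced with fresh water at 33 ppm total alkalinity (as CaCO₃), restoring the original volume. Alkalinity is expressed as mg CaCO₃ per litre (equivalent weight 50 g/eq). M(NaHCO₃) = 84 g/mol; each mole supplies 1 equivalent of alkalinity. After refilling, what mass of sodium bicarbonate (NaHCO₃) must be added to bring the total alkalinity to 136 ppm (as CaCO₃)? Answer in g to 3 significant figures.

931 g

After draining 15% and refilling: 146 × 0.85 + 33 × 0.15 = 129.05 ppm.
Deficit to target: 136 − 129.05 = 6.95 mg/L.
As CaCO₃: 6.95 mg/L × 79,700 L = 553.9 g; ÷ 50 g/eq ÷ 1 = 11.08 mol NaHCO₃.
Mass: 11.08 × 84 = 930.6 g.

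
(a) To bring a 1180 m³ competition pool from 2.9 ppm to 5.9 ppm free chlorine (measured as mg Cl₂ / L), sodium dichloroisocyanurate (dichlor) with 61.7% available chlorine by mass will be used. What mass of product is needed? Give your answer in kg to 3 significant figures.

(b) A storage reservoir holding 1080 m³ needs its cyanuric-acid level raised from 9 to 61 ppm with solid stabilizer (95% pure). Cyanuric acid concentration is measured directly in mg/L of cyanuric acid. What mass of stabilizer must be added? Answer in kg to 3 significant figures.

(a) 5.74 kg; (b) 59.1 kg

(a) Volume: 1180 m³ = 1,180,000 L.
(a) Chlorine deficit: 5.9 − 2.9 = 3 ppm = 3 mg/L as Cl₂.
(a) Cl₂ equivalent needed: 3 mg/L × 1,180,000 L = 3,540,000 mg = 3540 g.
(a) Product at 61.7% available chlorine: 3540 / 0.617 = 5737 g.

(b) Volume: 1080 m³ = 1,080,000 L.
(b) CYA to add: (61 − 9) = 52 mg/L × 1,080,000 L = 56,160 g cyanuric acid.
(b) At 95% purity: 56,160 / 0.95 = 59,120 g product.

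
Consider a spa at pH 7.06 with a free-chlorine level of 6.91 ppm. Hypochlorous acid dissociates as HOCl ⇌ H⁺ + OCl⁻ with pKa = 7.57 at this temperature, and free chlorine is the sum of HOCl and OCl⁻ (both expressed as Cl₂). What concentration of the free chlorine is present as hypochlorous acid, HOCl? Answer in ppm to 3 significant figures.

[OCl⁻]/[HOCl] = 10^(pH − pKa) = 10^(7.06 − 7.57) = 10^-0.51 = 0.309.
Fraction as HOCl = 1 / (1 + 0.309) = 0.7639.
HOCl = 0.7639 × 6.91 ppm = 5.279 ppm.

5.28 ppm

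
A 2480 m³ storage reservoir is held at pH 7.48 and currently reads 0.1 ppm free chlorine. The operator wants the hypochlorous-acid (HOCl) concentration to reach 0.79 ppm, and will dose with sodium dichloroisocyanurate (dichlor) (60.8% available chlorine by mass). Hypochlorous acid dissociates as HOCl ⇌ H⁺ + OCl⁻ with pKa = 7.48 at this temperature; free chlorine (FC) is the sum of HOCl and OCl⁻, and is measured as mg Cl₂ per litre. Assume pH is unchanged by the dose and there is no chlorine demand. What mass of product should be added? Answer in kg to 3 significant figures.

6.04 kg

Volume: 2480 m³ = 2,480,000 L.
[OCl⁻]/[HOCl] = 10^(pH − pKa) = 10^(7.48 − 7.48) = 1; fraction as HOCl = 1/(1 + 1) = 0.5.
Free chlorine required for 0.79 ppm HOCl: 0.79 / 0.5 = 1.58 ppm.
FC to add: 1.58 − 0.1 = 1.48 mg/L as Cl₂.
Cl₂ equivalent: 1.48 mg/L × 2,480,000 L = 3670 g.
Product at 60.8% available Cl: 3670 / 0.608 = 6037 g.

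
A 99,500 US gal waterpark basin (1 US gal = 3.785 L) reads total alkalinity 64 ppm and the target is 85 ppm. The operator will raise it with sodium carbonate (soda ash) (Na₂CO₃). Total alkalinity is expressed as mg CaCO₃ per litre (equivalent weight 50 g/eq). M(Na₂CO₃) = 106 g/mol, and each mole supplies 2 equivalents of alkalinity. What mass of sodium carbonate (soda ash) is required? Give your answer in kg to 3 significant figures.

Volume: 99,500 US gal × 3.785 L/gal = 376,608 L.
Alkalinity to add: (85 − 64) = 21 mg/L as CaCO₃ × 376,608 L = 7909 g as CaCO₃.
Equivalents: 7909 g ÷ 50 g/eq = 158.2 eq.
Each mole of Na₂CO₃ supplies 2 eq, so 158.2 / 2 = 79.09 mol.
Mass: 79.09 mol × 106 g/mol = 8383 g.

8.38 kg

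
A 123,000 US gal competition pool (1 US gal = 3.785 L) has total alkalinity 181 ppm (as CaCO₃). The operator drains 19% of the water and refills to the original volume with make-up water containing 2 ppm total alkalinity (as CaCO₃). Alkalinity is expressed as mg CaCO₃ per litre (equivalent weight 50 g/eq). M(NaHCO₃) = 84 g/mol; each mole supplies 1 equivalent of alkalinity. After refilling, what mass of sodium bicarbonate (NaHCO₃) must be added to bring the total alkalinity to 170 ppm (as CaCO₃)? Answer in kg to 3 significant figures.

18.0 kg

Volume: 123,000 US gal × 3.785 L/gal = 465,555 L.
After draining 19% and refilling: 181 × 0.81 + 2 × 0.19 = 146.99 ppm.
Deficit to target: 170 − 146.99 = 23.01 mg/L.
As CaCO₃: 23.01 mg/L × 465,555 L = 10,710 g; ÷ 50 g/eq ÷ 1 = 214.2 mol NaHCO₃.
Mass: 214.2 × 84 = 18,000 g.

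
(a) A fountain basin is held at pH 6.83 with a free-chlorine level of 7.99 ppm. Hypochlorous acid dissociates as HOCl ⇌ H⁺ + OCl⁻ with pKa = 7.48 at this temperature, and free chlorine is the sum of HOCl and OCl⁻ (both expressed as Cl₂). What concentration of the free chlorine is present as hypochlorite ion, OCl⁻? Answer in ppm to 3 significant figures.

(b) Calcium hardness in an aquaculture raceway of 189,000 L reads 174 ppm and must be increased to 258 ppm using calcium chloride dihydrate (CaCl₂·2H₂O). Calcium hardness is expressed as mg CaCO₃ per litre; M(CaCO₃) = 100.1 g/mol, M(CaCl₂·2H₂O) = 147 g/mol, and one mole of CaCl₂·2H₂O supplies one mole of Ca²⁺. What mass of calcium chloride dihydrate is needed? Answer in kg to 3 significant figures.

(a) [OCl⁻]/[HOCl] = 10^(pH − pKa) = 10^(6.83 − 7.48) = 10^-0.65 = 0.2239.
(a) Fraction as HOCl = 1 / (1 + 0.2239) = 0.8171.
(a) OCl⁻ = (1 − 0.8171) × 7.99 ppm = 1.462 ppm.

(b) Hardness to add: (258 − 174) = 84 mg/L as CaCO₃ × 189,000 L = 15,880 g as CaCO₃.
(b) Moles of Ca²⁺ (1 mol Ca²⁺ ≡ 1 mol CaCO₃): 15,880 / 100.1 g/mol = 158.6 mol.
(b) Mass of CaCl₂·2H₂O: 158.6 × 147 = 23,310 g.

(a) 1.46 ppm; (b) 23.3 kg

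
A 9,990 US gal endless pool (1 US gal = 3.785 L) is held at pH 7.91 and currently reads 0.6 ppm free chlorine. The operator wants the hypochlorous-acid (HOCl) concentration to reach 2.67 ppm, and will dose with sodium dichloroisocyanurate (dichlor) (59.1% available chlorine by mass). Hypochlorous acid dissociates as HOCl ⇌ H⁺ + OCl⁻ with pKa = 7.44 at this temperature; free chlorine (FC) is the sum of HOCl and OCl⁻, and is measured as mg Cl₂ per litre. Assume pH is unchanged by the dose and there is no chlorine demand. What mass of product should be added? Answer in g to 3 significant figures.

637 g

Volume: 9,990 US gal × 3.785 L/gal = 37,812 L.
[OCl⁻]/[HOCl] = 10^(pH − pKa) = 10^(7.91 − 7.44) = 2.951; fraction as HOCl = 1/(1 + 2.951) = 0.2531.
Free chlorine required for 2.67 ppm HOCl: 2.67 / 0.2531 = 10.55 ppm.
FC to add: 10.55 − 0.6 = 9.95 mg/L as Cl₂.
Cl₂ equivalent: 9.95 mg/L × 37,812 L = 376.2 g.
Product at 59.1% available Cl: 376.2 / 0.591 = 636.6 g.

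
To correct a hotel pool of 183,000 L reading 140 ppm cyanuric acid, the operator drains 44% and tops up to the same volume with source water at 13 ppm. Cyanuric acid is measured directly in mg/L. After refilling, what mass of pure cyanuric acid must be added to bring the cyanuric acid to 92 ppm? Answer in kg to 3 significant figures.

1.44 kg

After draining 44% and refilling: 140 × 0.56 + 13 × 0.44 = 84.12 ppm.
Deficit to target: 92 − 84.12 = 7.88 mg/L.
Mass: 7.88 mg/L × 183,000 L = 1442 g cyanuric acid.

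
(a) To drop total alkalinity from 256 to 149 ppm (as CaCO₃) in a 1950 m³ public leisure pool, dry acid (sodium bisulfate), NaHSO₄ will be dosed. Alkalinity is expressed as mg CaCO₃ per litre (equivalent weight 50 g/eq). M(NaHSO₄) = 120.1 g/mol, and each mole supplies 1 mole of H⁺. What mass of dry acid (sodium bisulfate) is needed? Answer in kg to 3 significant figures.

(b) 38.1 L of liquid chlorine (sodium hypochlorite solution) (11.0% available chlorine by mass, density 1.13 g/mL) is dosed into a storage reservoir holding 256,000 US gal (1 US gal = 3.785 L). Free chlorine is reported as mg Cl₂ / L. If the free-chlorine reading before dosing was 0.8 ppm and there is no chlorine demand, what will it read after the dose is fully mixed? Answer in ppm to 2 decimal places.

(a) Volume: 1950 m³ = 1,950,000 L.
(a) Alkalinity to neutralize: (256 − 149) = 107 mg/L as CaCO₃ × 1,950,000 L = 208,600 g as CaCO₃.
(a) Equivalents of H⁺ required: 208,600 ÷ 50 g/eq = 4173 eq = 4173 mol NaHSO₄.
(a) Mass of NaHSO₄: 4173 × 120.1 = 501,200 g.

(b) Volume: 256,000 US gal × 3.785 L/gal = 968,960 L.
(b) Mass of solution: 38.1 L × 1000 mL/L × 1.13 g/mL = 43,050 g.
(b) Available chlorine delivered: 43,050 g × 0.11 = 4736 g as Cl₂.
(b) Concentration rise: 4736 g / 968,960 L = 4.888 mg/L = 4.89 ppm.
(b) Final FC: 0.8 + 4.89 = 5.69 ppm.

(a) 501 kg; (b) 5.69 ppm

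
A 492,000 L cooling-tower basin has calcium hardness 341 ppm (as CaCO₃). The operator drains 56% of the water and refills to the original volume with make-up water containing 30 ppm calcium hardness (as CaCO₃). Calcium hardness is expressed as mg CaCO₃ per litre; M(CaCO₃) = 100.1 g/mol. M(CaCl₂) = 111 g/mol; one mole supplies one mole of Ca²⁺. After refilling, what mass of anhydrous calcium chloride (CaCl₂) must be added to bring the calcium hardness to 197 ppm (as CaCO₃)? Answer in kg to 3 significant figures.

After draining 56% and refilling: 341 × 0.44 + 30 × 0.56 = 166.84 ppm.
Deficit to target: 197 − 166.84 = 30.16 mg/L.
As CaCO₃: 30.16 mg/L × 492,000 L = 14,840 g; ÷ 100.1 = 148.2 mol Ca²⁺.
Mass: 148.2 × 111 = 16,450 g.

16.5 kg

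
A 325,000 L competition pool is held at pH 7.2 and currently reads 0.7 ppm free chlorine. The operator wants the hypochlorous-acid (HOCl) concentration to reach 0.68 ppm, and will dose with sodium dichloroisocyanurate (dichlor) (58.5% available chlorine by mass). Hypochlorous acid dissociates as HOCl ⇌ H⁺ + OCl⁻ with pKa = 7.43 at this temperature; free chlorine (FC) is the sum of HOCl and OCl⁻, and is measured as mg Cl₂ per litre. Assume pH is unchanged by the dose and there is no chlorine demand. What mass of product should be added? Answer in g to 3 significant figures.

211 g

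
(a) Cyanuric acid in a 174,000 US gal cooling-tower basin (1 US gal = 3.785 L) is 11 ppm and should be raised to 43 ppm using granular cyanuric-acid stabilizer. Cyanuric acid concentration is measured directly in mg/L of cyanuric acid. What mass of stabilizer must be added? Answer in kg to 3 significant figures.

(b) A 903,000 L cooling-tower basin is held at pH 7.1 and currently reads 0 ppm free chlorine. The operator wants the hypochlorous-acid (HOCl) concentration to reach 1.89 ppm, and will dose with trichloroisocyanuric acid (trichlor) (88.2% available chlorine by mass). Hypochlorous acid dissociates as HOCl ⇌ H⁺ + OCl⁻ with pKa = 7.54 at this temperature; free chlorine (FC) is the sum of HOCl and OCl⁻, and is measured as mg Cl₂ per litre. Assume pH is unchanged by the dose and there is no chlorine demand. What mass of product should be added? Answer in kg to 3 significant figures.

(a) 21.1 kg; (b) 2.64 kg

(a) Volume: 174,000 US gal × 3.785 L/gal = 658,590 L.
(a) CYA to add: (43 − 11) = 32 mg/L × 658,590 L = 21,070 g cyanuric acid.

(b) [OCl⁻]/[HOCl] = 10^(pH − pKa) = 10^(7.1 − 7.54) = 0.3631; fraction as HOCl = 1/(1 + 0.3631) = 0.7336.
(b) Free chlorine required for 1.89 ppm HOCl: 1.89 / 0.7336 = 2.576 ppm.
(b) FC to add: 2.576 − 0 = 2.576 mg/L as Cl₂.
(b) Cl₂ equivalent: 2.576 mg/L × 903,000 L = 2326 g.
(b) Product at 88.2% available Cl: 2326 / 0.882 = 2638 g.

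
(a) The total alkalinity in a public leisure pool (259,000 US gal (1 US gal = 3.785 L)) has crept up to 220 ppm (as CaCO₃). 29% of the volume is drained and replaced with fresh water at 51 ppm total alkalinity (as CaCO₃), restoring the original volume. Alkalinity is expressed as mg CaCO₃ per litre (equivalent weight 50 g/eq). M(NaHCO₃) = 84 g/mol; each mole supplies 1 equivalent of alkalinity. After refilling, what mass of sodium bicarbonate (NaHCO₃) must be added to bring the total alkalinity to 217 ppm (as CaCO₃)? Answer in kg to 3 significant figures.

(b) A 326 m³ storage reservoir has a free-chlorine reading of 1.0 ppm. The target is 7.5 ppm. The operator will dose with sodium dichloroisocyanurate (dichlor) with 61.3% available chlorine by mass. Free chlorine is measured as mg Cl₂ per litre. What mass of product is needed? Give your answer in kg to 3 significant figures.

(a) Volume: 259,000 US gal × 3.785 L/gal = 980,315 L.
(a) After draining 29% and refilling: 220 × 0.71 + 51 × 0.29 = 170.99 ppm.
(a) Deficit to target: 217 − 170.99 = 46.01 mg/L.
(a) As CaCO₃: 46.01 mg/L × 980,315 L = 45,100 g; ÷ 50 g/eq ÷ 1 = 902.1 mol NaHCO₃.
(a) Mass: 902.1 × 84 = 75,780 g.

(b) Volume: 326 m³ = 326,000 L.
(b) Chlorine deficit: 7.5 − 1.0 = 6.5 ppm = 6.5 mg/L as Cl₂.
(b) Cl₂ equivalent needed: 6.5 mg/L × 326,000 L = 2,119,000 mg = 2119 g.
(b) Product at 61.3% available chlorine: 2119 / 0.613 = 3457 g.

(a) 75.8 kg; (b) 3.46 kg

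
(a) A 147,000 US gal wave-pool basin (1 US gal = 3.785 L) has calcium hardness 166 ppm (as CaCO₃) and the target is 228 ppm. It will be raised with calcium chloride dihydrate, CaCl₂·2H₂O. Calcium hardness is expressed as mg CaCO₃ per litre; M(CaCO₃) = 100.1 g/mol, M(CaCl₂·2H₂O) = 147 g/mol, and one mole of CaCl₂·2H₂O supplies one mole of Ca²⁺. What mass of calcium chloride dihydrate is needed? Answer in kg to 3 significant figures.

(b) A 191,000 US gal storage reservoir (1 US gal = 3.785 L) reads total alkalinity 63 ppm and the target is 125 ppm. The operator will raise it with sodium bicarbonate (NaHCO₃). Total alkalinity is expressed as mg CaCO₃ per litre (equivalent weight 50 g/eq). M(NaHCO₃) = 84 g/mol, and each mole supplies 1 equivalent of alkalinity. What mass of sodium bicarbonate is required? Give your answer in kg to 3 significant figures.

(a) 50.7 kg; (b) 75.3 kg

(a) Volume: 147,000 US gal × 3.785 L/gal = 556,395 L.
(a) Hardness to add: (228 − 166) = 62 mg/L as CaCO₃ × 556,395 L = 34,500 g as CaCO₃.
(a) Moles of Ca²⁺ (1 mol Ca²⁺ ≡ 1 mol CaCO₃): 34,500 / 100.1 g/mol = 344.6 mol.
(a) Mass of CaCl₂·2H₂O: 344.6 × 147 = 50,660 g.

(b) Volume: 191,000 US gal × 3.785 L/gal = 722,935 L.
(b) Alkalinity to add: (125 − 63) = 62 mg/L as CaCO₃ × 722,935 L = 44,820 g as CaCO₃.
(b) Equivalents: 44,820 g ÷ 50 g/eq = 896.4 eq.
(b) NaHCO₃ supplies 1 eq per mole → 896.4 mol.
(b) Mass: 896.4 mol × 84 g/mol = 75,300 g.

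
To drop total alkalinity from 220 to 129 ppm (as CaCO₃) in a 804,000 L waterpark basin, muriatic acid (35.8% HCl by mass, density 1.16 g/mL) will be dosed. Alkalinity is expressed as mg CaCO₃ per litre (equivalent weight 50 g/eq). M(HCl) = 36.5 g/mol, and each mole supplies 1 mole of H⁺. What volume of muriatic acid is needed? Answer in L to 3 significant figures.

129 L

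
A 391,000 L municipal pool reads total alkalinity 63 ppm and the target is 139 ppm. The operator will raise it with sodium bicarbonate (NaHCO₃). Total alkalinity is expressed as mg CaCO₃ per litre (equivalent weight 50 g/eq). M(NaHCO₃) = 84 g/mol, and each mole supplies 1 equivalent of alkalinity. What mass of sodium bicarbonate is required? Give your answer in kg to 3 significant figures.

Alkalinity to add: (139 − 63) = 76 mg/L as CaCO₃ × 391,000 L = 29,720 g as CaCO₃.
Equivalents: 29,720 g ÷ 50 g/eq = 594.3 eq.
NaHCO₃ supplies 1 eq per mole → 594.3 mol.
Mass: 594.3 mol × 84 g/mol = 49,920 g.

49.9 kg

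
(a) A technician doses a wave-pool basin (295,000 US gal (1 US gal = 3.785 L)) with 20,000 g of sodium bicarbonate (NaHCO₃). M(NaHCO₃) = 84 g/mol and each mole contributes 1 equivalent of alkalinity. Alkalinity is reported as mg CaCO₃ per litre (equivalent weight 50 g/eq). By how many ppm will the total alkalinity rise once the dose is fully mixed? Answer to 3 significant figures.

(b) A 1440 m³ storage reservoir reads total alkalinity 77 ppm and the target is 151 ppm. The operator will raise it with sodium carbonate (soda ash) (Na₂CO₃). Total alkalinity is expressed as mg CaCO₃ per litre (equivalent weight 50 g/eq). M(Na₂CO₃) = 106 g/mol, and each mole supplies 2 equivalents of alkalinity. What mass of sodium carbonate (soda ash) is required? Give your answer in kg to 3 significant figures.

(a) 10.7 ppm; (b) 113 kg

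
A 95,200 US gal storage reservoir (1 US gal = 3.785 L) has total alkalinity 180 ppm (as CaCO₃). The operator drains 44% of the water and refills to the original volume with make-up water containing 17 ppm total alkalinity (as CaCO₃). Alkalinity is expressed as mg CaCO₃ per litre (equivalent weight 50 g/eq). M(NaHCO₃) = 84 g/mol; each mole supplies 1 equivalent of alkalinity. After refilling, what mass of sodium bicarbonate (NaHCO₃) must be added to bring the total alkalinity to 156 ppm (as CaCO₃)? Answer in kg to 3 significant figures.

Volume: 95,200 US gal × 3.785 L/gal = 360,332 L.
After draining 44% and refilling: 180 × 0.56 + 17 × 0.44 = 108.28 ppm.
Deficit to target: 156 − 108.28 = 47.72 mg/L.
As CaCO₃: 47.72 mg/L × 360,332 L = 17,200 g; ÷ 50 g/eq ÷ 1 = 343.9 mol NaHCO₃.
Mass: 343.9 × 84 = 28,890 g.

28.9 kg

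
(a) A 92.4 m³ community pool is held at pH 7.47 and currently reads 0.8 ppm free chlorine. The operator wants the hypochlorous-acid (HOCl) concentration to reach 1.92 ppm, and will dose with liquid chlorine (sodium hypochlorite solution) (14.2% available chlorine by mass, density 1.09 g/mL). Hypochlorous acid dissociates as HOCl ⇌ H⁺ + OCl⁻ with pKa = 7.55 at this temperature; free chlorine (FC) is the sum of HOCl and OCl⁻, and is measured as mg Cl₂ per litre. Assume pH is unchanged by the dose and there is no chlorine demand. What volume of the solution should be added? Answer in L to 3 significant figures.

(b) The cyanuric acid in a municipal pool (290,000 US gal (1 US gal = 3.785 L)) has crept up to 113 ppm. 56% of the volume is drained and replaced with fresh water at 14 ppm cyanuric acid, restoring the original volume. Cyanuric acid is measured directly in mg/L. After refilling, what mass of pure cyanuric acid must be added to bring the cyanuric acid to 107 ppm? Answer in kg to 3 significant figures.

(a) 1.62 L; (b) 54.3 kg

(a) Volume: 92.4 m³ = 92,400 L.
(a) [OCl⁻]/[HOCl] = 10^(pH − pKa) = 10^(7.47 − 7.55) = 0.8318; fraction as HOCl = 1/(1 + 0.8318) = 0.5459.
(a) Free chlorine required for 1.92 ppm HOCl: 1.92 / 0.5459 = 3.517 ppm.
(a) FC to add: 3.517 − 0.8 = 2.717 mg/L as Cl₂.
(a) Cl₂ equivalent: 2.717 mg/L × 92,400 L = 251 g.
(a) Product at 14.2% available Cl: 251 / 0.142 = 1768 g.
(a) Volume: 1768 g ÷ 1.09 g/mL = 1622 mL.

(b) Volume: 290,000 US gal × 3.785 L/gal = 1,097,650 L.
(b) After draining 56% and refilling: 113 × 0.44 + 14 × 0.56 = 57.56 ppm.
(b) Deficit to target: 107 − 57.56 = 49.44 mg/L.
(b) Mass: 49.44 mg/L × 1,097,650 L = 54,270 g cyanuric acid.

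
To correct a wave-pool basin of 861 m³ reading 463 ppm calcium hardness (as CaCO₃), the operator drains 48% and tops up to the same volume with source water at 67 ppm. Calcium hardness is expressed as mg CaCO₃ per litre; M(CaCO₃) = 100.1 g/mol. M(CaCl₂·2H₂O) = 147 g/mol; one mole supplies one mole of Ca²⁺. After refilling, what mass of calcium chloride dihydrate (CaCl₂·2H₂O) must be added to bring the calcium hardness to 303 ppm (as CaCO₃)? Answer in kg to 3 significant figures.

Volume: 861 m³ = 861,000 L.
After draining 48% and refilling: 463 × 0.52 + 67 × 0.48 = 272.92 ppm.
Deficit to target: 303 − 272.92 = 30.08 mg/L.
As CaCO₃: 30.08 mg/L × 861,000 L = 25,900 g; ÷ 100.1 = 258.7 mol Ca²⁺.
Mass: 258.7 × 147 = 38,030 g.

38.0 kg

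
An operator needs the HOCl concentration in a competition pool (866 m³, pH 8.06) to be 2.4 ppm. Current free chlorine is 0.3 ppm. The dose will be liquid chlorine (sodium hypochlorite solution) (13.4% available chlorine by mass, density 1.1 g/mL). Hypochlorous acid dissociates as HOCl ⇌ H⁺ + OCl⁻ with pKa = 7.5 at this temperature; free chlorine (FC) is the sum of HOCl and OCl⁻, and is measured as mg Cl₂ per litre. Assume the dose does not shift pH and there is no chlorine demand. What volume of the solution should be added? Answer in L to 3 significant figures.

63.5 L

Volume: 866 m³ = 866,000 L.
[OCl⁻]/[HOCl] = 10^(pH − pKa) = 10^(8.06 − 7.5) = 3.631; fraction as HOCl = 1/(1 + 3.631) = 0.2159.
Free chlorine required for 2.4 ppm HOCl: 2.4 / 0.2159 = 11.11 ppm.
FC to add: 11.11 − 0.3 = 10.81 mg/L as Cl₂.
Cl₂ equivalent: 10.81 mg/L × 866,000 L = 9365 g.
Product at 13.4% available Cl: 9365 / 0.134 = 69,890 g.
Volume: 69,890 g ÷ 1.1 g/mL = 63,530 mL.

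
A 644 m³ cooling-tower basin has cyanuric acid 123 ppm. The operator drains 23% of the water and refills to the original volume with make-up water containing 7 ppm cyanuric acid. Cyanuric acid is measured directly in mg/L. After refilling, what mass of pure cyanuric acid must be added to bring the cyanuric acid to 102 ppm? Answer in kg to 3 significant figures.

3.66 kg

Volume: 644 m³ = 644,000 L.
After draining 23% and refilling: 123 × 0.77 + 7 × 0.23 = 96.32 ppm.
Deficit to target: 102 − 96.32 = 5.68 mg/L.
Mass: 5.68 mg/L × 644,000 L = 3658 g cyanuric acid.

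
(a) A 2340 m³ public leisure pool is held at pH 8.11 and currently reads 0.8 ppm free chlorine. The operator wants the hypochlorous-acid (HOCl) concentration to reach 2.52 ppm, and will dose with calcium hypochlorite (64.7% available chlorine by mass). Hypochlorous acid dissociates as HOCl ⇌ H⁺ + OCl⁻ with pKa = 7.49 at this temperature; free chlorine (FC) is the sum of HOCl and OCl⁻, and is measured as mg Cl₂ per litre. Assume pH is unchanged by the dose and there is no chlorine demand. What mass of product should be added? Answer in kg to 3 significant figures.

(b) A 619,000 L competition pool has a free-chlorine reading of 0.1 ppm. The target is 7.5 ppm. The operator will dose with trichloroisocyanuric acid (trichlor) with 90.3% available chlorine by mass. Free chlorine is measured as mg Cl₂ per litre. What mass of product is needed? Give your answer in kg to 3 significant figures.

(a) 44.2 kg; (b) 5.07 kg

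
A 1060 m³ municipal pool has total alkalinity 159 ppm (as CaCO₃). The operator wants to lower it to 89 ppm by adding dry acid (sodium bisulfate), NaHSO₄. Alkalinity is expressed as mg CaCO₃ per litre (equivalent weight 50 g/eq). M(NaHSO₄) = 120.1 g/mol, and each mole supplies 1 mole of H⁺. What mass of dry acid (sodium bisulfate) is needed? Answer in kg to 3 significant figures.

Volume: 1060 m³ = 1,060,000 L.
Alkalinity to neutralize: (159 − 89) = 70 mg/L as CaCO₃ × 1,060,000 L = 74,200 g as CaCO₃.
Equivalents of H⁺ required: 74,200 ÷ 50 g/eq = 1484 eq = 1484 mol NaHSO₄.
Mass of NaHSO₄: 1484 × 120.1 = 178,200 g.

178 kg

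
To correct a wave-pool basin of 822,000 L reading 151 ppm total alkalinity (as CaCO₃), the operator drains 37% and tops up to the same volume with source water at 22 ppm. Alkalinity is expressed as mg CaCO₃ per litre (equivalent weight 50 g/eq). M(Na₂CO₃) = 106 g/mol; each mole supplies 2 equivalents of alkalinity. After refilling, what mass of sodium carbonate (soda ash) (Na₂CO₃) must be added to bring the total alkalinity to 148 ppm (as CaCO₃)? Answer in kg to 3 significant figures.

39.0 kg

After draining 37% and refilling: 151 × 0.63 + 22 × 0.37 = 103.27 ppm.
Deficit to target: 148 − 103.27 = 44.73 mg/L.
As CaCO₃: 44.73 mg/L × 822,000 L = 36,770 g; ÷ 50 g/eq ÷ 2 = 367.7 mol Na₂CO₃.
Mass: 367.7 × 106 = 38,970 g.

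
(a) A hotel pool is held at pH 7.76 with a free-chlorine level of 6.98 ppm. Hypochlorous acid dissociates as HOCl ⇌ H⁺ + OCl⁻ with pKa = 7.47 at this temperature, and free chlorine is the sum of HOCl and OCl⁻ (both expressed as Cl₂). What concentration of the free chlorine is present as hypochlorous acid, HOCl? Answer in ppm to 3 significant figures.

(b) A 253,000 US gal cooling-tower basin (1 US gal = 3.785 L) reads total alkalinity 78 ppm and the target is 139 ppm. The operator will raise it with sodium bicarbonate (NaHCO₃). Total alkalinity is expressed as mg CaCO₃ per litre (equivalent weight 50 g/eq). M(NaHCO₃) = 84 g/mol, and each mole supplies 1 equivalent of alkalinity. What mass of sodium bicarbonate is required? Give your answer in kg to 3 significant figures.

(a) [OCl⁻]/[HOCl] = 10^(pH − pKa) = 10^(7.76 − 7.47) = 10^0.29 = 1.95.
(a) Fraction as HOCl = 1 / (1 + 1.95) = 0.339.
(a) HOCl = 0.339 × 6.98 ppm = 2.366 ppm.

(b) Volume: 253,000 US gal × 3.785 L/gal = 957,605 L.
(b) Alkalinity to add: (139 − 78) = 61 mg/L as CaCO₃ × 957,605 L = 58,410 g as CaCO₃.
(b) Equivalents: 58,410 g ÷ 50 g/eq = 1168 eq.
(b) NaHCO₃ supplies 1 eq per mole → 1168 mol.
(b) Mass: 1168 mol × 84 g/mol = 98,140 g.

(a) 2.37 ppm; (b) 98.1 kg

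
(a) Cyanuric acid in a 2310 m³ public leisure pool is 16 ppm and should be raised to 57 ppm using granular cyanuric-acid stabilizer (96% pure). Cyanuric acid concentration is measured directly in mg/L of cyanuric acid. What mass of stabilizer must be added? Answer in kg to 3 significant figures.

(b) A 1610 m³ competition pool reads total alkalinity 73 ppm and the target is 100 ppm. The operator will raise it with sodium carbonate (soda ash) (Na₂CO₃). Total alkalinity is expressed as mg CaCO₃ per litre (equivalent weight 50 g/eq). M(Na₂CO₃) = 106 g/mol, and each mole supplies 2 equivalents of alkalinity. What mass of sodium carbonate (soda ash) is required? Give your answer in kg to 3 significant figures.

(a) Volume: 2310 m³ = 2,310,000 L.
(a) CYA to add: (57 − 16) = 41 mg/L × 2,310,000 L = 94,710 g cyanuric acid.
(a) At 96% purity: 94,710 / 0.96 = 98,660 g product.

(b) Volume: 1610 m³ = 1,610,000 L.
(b) Alkalinity to add: (100 − 73) = 27 mg/L as CaCO₃ × 1,610,000 L = 43,470 g as CaCO₃.
(b) Equivalents: 43,470 g ÷ 50 g/eq = 869.4 eq.
(b) Each mole of Na₂CO₃ supplies 2 eq, so 869.4 / 2 = 434.7 mol.
(b) Mass: 434.7 mol × 106 g/mol = 46,080 g.

(a) 98.7 kg; (b) 46.1 kg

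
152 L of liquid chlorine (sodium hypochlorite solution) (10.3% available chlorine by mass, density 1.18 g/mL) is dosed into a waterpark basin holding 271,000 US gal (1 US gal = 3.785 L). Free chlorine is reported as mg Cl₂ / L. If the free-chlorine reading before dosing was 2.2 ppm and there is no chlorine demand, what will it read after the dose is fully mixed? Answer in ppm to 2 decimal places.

20.21 ppm

Volume: 271,000 US gal × 3.785 L/gal = 1,025,735 L.
Mass of solution: 152 L × 1000 mL/L × 1.18 g/mL = 179,400 g.
Available chlorine delivered: 179,400 g × 0.103 = 18,470 g as Cl₂.
Concentration rise: 18,470 g / 1,025,735 L = 18.01 mg/L = 18.01 ppm.
Final FC: 2.2 + 18.01 = 20.21 ppm.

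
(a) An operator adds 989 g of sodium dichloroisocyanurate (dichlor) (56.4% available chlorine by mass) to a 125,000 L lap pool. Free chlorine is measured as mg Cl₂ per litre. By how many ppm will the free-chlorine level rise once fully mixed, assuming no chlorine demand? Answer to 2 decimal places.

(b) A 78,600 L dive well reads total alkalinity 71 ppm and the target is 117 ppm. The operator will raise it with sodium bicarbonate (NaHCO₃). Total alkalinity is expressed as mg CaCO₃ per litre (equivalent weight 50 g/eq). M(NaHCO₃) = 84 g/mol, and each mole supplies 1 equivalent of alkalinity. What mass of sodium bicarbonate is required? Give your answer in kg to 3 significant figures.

(a) 4.46 ppm; (b) 6.07 kg

(a) Available chlorine delivered: 989 g × 0.564 = 557.8 g as Cl₂.
(a) Concentration rise: 557.8 g / 125,000 L = 4.462 mg/L = 4.46 ppm.

(b) Alkalinity to add: (117 − 71) = 46 mg/L as CaCO₃ × 78,600 L = 3616 g as CaCO₃.
(b) Equivalents: 3616 g ÷ 50 g/eq = 72.31 eq.
(b) NaHCO₃ supplies 1 eq per mole → 72.31 mol.
(b) Mass: 72.31 mol × 84 g/mol = 6074 g.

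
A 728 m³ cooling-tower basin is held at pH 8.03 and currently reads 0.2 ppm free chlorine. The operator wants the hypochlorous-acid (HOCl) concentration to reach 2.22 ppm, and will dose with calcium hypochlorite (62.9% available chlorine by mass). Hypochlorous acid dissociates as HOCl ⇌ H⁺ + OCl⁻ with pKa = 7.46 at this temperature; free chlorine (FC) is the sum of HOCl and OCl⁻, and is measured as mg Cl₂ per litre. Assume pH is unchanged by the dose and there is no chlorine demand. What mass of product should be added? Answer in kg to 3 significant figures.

Volume: 728 m³ = 728,000 L.
[OCl⁻]/[HOCl] = 10^(pH − pKa) = 10^(8.03 − 7.46) = 3.715; fraction as HOCl = 1/(1 + 3.715) = 0.2121.
Free chlorine required for 2.22 ppm HOCl: 2.22 / 0.2121 = 10.47 ppm.
FC to add: 10.47 − 0.2 = 10.27 mg/L as Cl₂.
Cl₂ equivalent: 10.27 mg/L × 728,000 L = 7475 g.
Product at 62.9% available Cl: 7475 / 0.629 = 11,880 g.

11.9 kg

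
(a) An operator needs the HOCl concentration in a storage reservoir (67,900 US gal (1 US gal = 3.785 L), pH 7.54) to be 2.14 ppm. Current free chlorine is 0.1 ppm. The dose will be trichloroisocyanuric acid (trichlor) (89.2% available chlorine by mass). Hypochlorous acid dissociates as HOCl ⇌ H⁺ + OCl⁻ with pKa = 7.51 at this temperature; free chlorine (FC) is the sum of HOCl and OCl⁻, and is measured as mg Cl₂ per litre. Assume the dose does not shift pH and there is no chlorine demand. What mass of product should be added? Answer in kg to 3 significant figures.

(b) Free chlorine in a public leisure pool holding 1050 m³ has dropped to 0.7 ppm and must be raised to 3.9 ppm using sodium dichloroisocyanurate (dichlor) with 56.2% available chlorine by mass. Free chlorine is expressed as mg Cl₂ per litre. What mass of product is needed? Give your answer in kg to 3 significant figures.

(a) 1.25 kg; (b) 5.98 kg

(a) Volume: 67,900 US gal × 3.785 L/gal = 257,002 L.
(a) [OCl⁻]/[HOCl] = 10^(pH − pKa) = 10^(7.54 − 7.51) = 1.072; fraction as HOCl = 1/(1 + 1.072) = 0.4827.
(a) Free chlorine required for 2.14 ppm HOCl: 2.14 / 0.4827 = 4.433 ppm.
(a) FC to add: 4.433 − 0.1 = 4.333 mg/L as Cl₂.
(a) Cl₂ equivalent: 4.333 mg/L × 257,002 L = 1114 g.
(a) Product at 89.2% available Cl: 1114 / 0.892 = 1248 g.

(b) Volume: 1050 m³ = 1,050,000 L.
(b) Chlorine deficit: 3.9 − 0.7 = 3.2 ppm = 3.2 mg/L as Cl₂.
(b) Cl₂ equivalent needed: 3.2 mg/L × 1,050,000 L = 3,360,000 mg = 3360 g.
(b) Product at 56.2% available chlorine: 3360 / 0.562 = 5979 g.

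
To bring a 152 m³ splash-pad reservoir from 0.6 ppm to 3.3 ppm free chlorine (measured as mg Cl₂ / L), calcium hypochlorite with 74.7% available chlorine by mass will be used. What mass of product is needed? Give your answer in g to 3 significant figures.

549 g

Volume: 152 m³ = 152,000 L.
Chlorine deficit: 3.3 − 0.6 = 2.7 ppm = 2.7 mg/L as Cl₂.
Cl₂ equivalent needed: 2.7 mg/L × 152,000 L = 410,400 mg = 410.4 g.
Product at 74.7% available chlorine: 410.4 / 0.747 = 549.4 g.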